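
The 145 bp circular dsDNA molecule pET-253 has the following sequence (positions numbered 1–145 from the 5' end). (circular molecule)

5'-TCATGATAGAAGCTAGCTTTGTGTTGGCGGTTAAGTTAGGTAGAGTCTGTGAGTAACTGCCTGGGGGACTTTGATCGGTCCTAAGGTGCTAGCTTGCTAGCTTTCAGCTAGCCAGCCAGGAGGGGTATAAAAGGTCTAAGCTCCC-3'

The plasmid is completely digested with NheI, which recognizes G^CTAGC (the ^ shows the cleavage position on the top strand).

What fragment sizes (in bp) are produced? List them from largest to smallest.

76, 50, 11, 8 bp

NheI sites (GCTAGC) start at positions 12, 88, 96, 107.
NheI cuts after the first base of each site, so after positions 12, 88, 96, 107.
Circular molecule, 4 cuts → 4 fragments:
  13–88 → 76 bp
  89–96 → 8 bp
  97–107 → 11 bp
  108–145 then 1–12 → 38 + 12 = 50 bp
Sorted largest to smallest: 76, 50, 11, 8 bp.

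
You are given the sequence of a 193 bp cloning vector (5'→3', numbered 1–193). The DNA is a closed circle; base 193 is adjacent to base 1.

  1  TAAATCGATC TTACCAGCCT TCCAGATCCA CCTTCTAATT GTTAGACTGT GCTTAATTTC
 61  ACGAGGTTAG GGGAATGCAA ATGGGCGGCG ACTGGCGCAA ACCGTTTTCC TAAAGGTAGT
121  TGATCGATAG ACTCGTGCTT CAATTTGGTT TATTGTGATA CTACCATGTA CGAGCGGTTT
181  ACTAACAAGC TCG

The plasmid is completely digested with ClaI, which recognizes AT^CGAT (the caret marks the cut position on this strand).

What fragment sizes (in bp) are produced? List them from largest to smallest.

ClaI sites (ATCGAT) start at positions 4, 123.
ClaI cuts after base 2 of each site, so after positions 5, 124.
Circular molecule, 2 cuts → 2 fragments:
  6–124 → 119 bp
  125–193 then 1–5 → 69 + 5 = 74 bp
Sorted largest to smallest: 119, 74 bp.

119, 74 bp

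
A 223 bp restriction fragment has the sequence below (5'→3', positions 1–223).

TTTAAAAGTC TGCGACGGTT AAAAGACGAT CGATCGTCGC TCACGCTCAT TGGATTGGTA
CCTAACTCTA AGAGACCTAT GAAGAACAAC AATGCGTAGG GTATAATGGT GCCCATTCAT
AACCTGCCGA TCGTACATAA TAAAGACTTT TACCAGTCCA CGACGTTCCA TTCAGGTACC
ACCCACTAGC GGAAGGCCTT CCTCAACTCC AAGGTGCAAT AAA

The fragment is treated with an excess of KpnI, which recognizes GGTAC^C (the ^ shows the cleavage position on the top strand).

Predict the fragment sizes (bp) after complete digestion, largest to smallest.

118, 61, 44 bp

KpnI sites (GGTACC) start at positions 57, 175.
KpnI cuts after base 5 of each site (before the last base), so after positions 61, 179.
Linear molecule, 2 cuts → 3 fragments:
  1–61 → 61 bp
  62–179 → 118 bp
  180–223 → 44 bp
Sorted largest to smallest: 118, 61, 44 bp.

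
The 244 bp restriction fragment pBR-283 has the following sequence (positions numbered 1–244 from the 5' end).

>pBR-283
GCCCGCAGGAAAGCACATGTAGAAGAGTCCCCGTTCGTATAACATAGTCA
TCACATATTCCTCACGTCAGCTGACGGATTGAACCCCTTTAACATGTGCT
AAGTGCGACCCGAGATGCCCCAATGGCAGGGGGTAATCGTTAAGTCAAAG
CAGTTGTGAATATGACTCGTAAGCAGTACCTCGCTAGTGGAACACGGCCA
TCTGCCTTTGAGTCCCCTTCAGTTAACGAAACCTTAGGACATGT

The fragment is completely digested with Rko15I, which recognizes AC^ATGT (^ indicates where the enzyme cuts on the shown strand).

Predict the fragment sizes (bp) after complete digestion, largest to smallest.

Rko15I sites (ACATGT) start at positions 15, 92, 239.
Rko15I cuts after base 2 of each site, so after positions 16, 93, 240.
Linear molecule, 3 cuts → 4 fragments:
  1–16 → 16 bp
  17–93 → 77 bp
  94–240 → 147 bp
  241–244 → 4 bp
Sorted largest to smallest: 147, 77, 16, 4 bp.

147, 77, 16, 4 bp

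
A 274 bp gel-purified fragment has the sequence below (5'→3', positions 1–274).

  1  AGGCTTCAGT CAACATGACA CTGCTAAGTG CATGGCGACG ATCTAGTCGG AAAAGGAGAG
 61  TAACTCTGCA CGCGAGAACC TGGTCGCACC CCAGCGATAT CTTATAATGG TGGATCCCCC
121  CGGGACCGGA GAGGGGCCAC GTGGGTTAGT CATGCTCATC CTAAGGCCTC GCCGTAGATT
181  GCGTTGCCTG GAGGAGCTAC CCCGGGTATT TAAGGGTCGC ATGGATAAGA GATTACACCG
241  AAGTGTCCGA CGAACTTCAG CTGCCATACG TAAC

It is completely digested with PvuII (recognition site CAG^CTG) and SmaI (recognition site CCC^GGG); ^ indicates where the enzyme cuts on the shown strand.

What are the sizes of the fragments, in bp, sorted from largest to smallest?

121, 82, 57, 14 bp

The PvuII site (CAGCTG) starts at position 258.
PvuII cuts after base 3 of each site, so after position 260.
SmaI sites (CCCGGG) start at positions 119, 201.
SmaI cuts after base 3 of each site, so after positions 121, 203.
Combined cut positions: 121, 203, 260.
Linear molecule, 3 cuts → 4 fragments:
  1–121 → 121 bp
  122–203 → 82 bp
  204–260 → 57 bp
  261–274 → 14 bp
Sorted largest to smallest: 121, 82, 57, 14 bp.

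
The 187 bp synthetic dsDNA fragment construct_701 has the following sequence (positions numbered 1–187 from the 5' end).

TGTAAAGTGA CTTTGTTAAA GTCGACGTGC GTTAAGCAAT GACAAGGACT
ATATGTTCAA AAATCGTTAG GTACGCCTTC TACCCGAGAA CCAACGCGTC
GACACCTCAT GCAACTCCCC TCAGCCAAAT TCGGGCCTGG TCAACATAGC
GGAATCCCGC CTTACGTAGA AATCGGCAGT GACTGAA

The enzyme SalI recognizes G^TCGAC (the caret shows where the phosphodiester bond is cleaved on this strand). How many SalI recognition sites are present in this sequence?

2

GTCGAC occurs starting at positions 21, 98.
SalI cuts at 2 sites.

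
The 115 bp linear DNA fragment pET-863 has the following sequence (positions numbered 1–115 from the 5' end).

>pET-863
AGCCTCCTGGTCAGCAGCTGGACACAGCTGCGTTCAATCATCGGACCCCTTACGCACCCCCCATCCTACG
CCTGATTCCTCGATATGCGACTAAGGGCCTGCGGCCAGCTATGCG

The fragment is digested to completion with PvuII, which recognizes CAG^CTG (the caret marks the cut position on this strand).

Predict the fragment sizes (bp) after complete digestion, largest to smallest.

88, 17, 10 bp

PvuII sites (CAGCTG) start at positions 15, 25.
PvuII cuts after base 3 of each site, so after positions 17, 27.
Linear molecule, 2 cuts → 3 fragments:
  1–17 → 17 bp
  18–27 → 10 bp
  28–115 → 88 bp
Sorted largest to smallest: 88, 17, 10 bp.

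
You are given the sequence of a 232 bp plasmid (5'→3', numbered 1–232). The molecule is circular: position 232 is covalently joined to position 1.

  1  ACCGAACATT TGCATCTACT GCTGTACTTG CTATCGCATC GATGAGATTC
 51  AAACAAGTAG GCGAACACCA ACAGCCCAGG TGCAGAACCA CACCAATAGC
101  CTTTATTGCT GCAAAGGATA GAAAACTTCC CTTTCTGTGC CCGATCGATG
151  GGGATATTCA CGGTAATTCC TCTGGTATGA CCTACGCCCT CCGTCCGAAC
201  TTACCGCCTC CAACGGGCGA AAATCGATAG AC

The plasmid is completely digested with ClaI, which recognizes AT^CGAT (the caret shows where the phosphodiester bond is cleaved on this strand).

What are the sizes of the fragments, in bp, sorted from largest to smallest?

106, 79, 47 bp

ClaI sites (ATCGAT) start at positions 38, 144, 223.
ClaI cuts after base 2 of each site, so after positions 39, 145, 224.
Circular molecule, 3 cuts → 3 fragments:
  40–145 → 106 bp
  146–224 → 79 bp
  225–232 then 1–39 → 8 + 39 = 47 bp
Sorted largest to smallest: 106, 79, 47 bp.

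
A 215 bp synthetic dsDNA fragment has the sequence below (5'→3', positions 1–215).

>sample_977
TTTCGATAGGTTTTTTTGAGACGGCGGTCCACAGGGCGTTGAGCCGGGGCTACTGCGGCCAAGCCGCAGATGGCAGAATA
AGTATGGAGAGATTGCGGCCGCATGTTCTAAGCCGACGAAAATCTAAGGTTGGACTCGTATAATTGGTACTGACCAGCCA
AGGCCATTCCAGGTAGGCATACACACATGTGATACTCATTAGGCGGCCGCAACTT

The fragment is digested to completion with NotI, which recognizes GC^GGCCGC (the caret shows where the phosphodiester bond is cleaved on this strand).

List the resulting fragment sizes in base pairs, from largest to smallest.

108, 96, 11 bp

NotI sites (GCGGCCGC) start at positions 95, 203.
NotI cuts after base 2 of each site, so after positions 96, 204.
Linear molecule, 2 cuts → 3 fragments:
  1–96 → 96 bp
  97–204 → 108 bp
  205–215 → 11 bp
Sorted largest to smallest: 108, 96, 11 bp.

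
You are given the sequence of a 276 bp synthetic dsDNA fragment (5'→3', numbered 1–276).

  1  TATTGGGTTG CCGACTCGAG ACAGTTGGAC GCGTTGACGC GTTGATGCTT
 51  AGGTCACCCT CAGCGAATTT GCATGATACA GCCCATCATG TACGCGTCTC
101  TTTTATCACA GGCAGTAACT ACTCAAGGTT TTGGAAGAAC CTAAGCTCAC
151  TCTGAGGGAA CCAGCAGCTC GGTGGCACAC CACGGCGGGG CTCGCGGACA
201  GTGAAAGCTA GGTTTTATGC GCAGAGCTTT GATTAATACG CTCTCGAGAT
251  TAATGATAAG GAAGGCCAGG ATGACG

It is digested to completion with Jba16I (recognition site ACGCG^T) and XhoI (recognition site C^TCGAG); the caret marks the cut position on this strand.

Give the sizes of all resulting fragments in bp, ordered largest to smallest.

147, 55, 33, 18, 15, 8 bp

Jba16I sites (ACGCGT) start at positions 29, 37, 92.
Jba16I cuts after base 5 of each site (before the last base), so after positions 33, 41, 96.
XhoI sites (CTCGAG) start at positions 15, 243.
XhoI cuts after the first base of each site, so after positions 15, 243.
Combined cut positions: 15, 33, 41, 96, 243.
Linear molecule, 5 cuts → 6 fragments:
  1–15 → 15 bp
  16–33 → 18 bp
  34–41 → 8 bp
  42–96 → 55 bp
  97–243 → 147 bp
  244–276 → 33 bp
Sorted largest to smallest: 147, 55, 33, 18, 15, 8 bp.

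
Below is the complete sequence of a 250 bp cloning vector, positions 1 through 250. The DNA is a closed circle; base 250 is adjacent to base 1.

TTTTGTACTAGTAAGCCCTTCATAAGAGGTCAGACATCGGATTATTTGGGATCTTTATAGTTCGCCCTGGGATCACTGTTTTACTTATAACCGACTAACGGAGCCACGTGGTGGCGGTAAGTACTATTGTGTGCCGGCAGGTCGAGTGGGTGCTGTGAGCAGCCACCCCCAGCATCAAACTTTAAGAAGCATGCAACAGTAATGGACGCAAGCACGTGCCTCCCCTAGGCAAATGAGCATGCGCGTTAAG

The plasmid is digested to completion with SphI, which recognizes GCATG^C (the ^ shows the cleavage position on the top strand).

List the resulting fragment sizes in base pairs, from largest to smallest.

202, 48 bp

SphI sites (GCATGC) start at positions 189, 237.
SphI cuts after base 5 of each site (before the last base), so after positions 193, 241.
Circular molecule, 2 cuts → 2 fragments:
  194–241 → 48 bp
  242–250 then 1–193 → 9 + 193 = 202 bp
Sorted largest to smallest: 202, 48 bp.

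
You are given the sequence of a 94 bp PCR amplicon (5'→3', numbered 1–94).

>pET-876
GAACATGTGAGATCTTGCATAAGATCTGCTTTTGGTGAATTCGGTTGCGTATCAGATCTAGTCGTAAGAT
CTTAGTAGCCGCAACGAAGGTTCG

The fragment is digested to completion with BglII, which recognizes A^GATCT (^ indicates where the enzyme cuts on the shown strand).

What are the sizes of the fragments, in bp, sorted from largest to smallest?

32, 27, 13, 12, 10 bp

BglII sites (AGATCT) start at positions 10, 22, 54, 67.
BglII cuts after the first base of each site, so after positions 10, 22, 54, 67.
Linear molecule, 4 cuts → 5 fragments:
  1–10 → 10 bp
  11–22 → 12 bp
  23–54 → 32 bp
  55–67 → 13 bp
  68–94 → 27 bp
Sorted largest to smallest: 32, 27, 13, 12, 10 bp.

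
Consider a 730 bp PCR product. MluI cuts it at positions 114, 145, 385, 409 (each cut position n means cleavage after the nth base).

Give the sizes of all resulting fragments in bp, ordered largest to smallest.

Linear molecule, 4 cuts → 5 fragments:
  114 − 0 = 114 bp
  145 − 114 = 31 bp
  385 − 145 = 240 bp
  409 − 385 = 24 bp
  730 − 409 = 321 bp
Sorted largest to smallest: 321, 240, 114, 31, 24 bp.

321, 240, 114, 31, 24 bp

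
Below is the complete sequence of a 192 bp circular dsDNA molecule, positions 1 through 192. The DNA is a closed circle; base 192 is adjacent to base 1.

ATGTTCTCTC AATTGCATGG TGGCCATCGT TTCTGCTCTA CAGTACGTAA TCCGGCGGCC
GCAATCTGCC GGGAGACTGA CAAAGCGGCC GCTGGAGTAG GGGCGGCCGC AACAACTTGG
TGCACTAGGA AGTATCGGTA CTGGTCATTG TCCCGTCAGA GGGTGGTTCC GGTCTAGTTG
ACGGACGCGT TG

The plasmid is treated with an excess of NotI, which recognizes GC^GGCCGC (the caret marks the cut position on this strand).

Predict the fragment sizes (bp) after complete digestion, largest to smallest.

NotI sites (GCGGCCGC) start at positions 55, 85, 103.
NotI cuts after base 2 of each site, so after positions 56, 86, 104.
Circular molecule, 3 cuts → 3 fragments:
  57–86 → 30 bp
  87–104 → 18 bp
  105–192 then 1–56 → 88 + 56 = 144 bp
Sorted largest to smallest: 144, 30, 18 bp.

144, 30, 18 bp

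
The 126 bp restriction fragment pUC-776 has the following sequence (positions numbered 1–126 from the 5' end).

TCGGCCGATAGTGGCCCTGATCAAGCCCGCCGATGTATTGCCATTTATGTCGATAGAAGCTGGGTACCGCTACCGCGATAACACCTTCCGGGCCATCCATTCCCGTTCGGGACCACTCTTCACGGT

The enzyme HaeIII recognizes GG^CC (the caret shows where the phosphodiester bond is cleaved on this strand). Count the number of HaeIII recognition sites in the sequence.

GGCC occurs starting at positions 3, 13, 91.
HaeIII cuts at 3 sites.

3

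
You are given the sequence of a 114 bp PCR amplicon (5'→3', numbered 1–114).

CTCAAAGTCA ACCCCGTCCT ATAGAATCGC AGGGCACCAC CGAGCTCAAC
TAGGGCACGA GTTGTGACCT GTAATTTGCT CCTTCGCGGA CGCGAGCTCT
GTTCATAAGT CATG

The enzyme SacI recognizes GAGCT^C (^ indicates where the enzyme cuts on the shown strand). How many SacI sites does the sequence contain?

2

GAGCTC occurs starting at positions 42, 94.
SacI cuts at 2 sites.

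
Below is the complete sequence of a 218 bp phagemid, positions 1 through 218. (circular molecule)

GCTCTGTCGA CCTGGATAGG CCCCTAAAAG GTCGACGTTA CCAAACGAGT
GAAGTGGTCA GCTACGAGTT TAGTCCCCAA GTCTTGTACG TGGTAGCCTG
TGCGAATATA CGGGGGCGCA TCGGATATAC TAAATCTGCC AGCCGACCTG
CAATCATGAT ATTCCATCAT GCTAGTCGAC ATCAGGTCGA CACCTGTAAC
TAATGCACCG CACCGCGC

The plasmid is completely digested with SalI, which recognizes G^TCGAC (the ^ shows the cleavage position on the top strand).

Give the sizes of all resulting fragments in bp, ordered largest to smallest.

SalI sites (GTCGAC) start at positions 6, 31, 175, 186.
SalI cuts after the first base of each site, so after positions 6, 31, 175, 186.
Circular molecule, 4 cuts → 4 fragments:
  7–31 → 25 bp
  32–175 → 144 bp
  176–186 → 11 bp
  187–218 then 1–6 → 32 + 6 = 38 bp
Sorted largest to smallest: 144, 38, 25, 11 bp.

144, 38, 25, 11 bp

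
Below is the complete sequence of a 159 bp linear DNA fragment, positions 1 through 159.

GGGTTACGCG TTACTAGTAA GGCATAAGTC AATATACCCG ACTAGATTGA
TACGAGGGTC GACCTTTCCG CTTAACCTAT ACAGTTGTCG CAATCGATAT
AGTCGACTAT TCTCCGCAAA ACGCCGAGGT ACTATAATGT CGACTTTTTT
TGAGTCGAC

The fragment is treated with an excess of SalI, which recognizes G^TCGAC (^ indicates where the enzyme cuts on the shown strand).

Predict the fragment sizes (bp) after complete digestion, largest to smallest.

58, 44, 37, 15, 5 bp

SalI sites (GTCGAC) start at positions 58, 102, 139, 154.
SalI cuts after the first base of each site, so after positions 58, 102, 139, 154.
Linear molecule, 4 cuts → 5 fragments:
  1–58 → 58 bp
  59–102 → 44 bp
  103–139 → 37 bp
  140–154 → 15 bp
  155–159 → 5 bp
Sorted largest to smallest: 58, 44, 37, 15, 5 bp.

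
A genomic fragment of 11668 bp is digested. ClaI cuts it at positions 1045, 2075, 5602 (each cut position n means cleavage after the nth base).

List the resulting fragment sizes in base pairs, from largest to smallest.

Linear molecule, 3 cuts → 4 fragments:
  1045 − 0 = 1045 bp
  2075 − 1045 = 1030 bp
  5602 − 2075 = 3527 bp
  11668 − 5602 = 6066 bp
Sorted largest to smallest: 6066, 3527, 1045, 1030 bp.

6066, 3527, 1045, 1030 bp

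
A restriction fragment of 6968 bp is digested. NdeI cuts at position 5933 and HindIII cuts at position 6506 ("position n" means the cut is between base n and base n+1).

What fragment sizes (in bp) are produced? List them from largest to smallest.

5933, 573, 462 bp

Combined cut positions (sorted): 5933, 6506.
Linear molecule, 2 cuts → 3 fragments:
  5933 − 0 = 5933 bp
  6506 − 5933 = 573 bp
  6968 − 6506 = 462 bp
Sorted largest to smallest: 5933, 573, 462 bp.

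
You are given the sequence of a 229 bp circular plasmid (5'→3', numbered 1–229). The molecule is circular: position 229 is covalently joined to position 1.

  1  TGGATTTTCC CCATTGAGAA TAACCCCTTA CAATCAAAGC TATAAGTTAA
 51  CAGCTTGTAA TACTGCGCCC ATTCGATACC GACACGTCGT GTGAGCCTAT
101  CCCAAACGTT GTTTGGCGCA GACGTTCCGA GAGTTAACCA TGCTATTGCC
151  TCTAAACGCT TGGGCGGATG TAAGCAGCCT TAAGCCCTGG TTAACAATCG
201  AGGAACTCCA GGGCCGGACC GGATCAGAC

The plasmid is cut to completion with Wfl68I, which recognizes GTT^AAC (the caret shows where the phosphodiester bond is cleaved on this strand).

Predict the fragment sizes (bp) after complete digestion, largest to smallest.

Wfl68I sites (GTTAAC) start at positions 46, 133, 190.
Wfl68I cuts after base 3 of each site, so after positions 48, 135, 192.
Circular molecule, 3 cuts → 3 fragments:
  49–135 → 87 bp
  136–192 → 57 bp
  193–229 then 1–48 → 37 + 48 = 85 bp
Sorted largest to smallest: 87, 85, 57 bp.

87, 85, 57 bp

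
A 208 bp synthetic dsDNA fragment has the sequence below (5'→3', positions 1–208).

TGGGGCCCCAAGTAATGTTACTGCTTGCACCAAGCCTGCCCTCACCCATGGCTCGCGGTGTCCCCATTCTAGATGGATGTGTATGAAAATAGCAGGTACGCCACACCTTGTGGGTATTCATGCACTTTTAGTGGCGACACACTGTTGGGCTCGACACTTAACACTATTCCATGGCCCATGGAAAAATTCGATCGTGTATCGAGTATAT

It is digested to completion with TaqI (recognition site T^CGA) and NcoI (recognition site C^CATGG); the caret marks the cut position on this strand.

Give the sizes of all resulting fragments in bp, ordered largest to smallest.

TaqI sites (TCGA) start at positions 151, 188, 199.
TaqI cuts after the first base of each site, so after positions 151, 188, 199.
NcoI sites (CCATGG) start at positions 46, 169, 176.
NcoI cuts after the first base of each site, so after positions 46, 169, 176.
Combined cut positions: 46, 151, 169, 176, 188, 199.
Linear molecule, 6 cuts → 7 fragments:
  1–46 → 46 bp
  47–151 → 105 bp
  152–169 → 18 bp
  170–176 → 7 bp
  177–188 → 12 bp
  189–199 → 11 bp
  200–208 → 9 bp
Sorted largest to smallest: 105, 46, 18, 12, 11, 9, 7 bp.

105, 46, 18, 12, 11, 9, 7 bp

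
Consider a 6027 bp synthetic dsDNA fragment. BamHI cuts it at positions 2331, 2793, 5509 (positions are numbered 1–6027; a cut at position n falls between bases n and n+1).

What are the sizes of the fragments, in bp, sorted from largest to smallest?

Linear molecule, 3 cuts → 4 fragments:
  2331 − 0 = 2331 bp
  2793 − 2331 = 462 bp
  5509 − 2793 = 2716 bp
  6027 − 5509 = 518 bp
Sorted largest to smallest: 2716, 2331, 518, 462 bp.

2716, 2331, 518, 462 bp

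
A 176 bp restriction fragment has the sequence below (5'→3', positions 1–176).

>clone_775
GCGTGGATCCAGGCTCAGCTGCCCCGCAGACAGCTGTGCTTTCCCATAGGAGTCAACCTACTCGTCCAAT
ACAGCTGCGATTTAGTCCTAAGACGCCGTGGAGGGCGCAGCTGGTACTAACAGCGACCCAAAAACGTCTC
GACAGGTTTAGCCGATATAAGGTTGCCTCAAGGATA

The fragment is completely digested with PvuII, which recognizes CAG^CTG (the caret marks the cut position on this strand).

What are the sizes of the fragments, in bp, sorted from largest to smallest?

66, 41, 36, 18, 15 bp

PvuII sites (CAGCTG) start at positions 16, 31, 72, 108.
PvuII cuts after base 3 of each site, so after positions 18, 33, 74, 110.
Linear molecule, 4 cuts → 5 fragments:
  1–18 → 18 bp
  19–33 → 15 bp
  34–74 → 41 bp
  75–110 → 36 bp
  111–176 → 66 bp
Sorted largest to smallest: 66, 41, 36, 18, 15 bp.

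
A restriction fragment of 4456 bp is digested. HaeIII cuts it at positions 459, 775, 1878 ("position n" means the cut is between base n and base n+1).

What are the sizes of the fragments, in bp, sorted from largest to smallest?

Linear molecule, 3 cuts → 4 fragments:
  459 − 0 = 459 bp
  775 − 459 = 316 bp
  1878 − 775 = 1103 bp
  4456 − 1878 = 2578 bp
Sorted largest to smallest: 2578, 1103, 459, 316 bp.

2578, 1103, 459, 316 bp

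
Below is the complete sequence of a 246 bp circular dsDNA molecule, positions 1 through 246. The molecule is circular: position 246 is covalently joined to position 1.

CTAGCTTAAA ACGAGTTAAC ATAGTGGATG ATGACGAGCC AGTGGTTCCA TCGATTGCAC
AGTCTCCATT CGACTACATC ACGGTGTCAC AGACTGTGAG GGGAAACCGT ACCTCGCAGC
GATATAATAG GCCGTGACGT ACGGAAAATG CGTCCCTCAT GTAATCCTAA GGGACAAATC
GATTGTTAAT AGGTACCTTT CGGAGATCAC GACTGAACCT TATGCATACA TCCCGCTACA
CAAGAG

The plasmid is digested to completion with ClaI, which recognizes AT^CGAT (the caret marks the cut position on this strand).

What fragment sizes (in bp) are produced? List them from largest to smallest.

128, 118 bp

ClaI sites (ATCGAT) start at positions 50, 178.
ClaI cuts after base 2 of each site, so after positions 51, 179.
Circular molecule, 2 cuts → 2 fragments:
  52–179 → 128 bp
  180–246 then 1–51 → 67 + 51 = 118 bp
Sorted largest to smallest: 128, 118 bp.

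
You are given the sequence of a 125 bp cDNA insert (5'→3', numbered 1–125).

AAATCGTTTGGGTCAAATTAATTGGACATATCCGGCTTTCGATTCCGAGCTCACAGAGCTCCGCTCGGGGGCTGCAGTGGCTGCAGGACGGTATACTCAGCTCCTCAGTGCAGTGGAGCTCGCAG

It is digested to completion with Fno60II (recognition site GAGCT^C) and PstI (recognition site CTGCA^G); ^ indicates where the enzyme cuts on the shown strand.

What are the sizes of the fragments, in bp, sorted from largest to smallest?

51, 35, 16, 9, 9, 5 bp

Fno60II sites (GAGCTC) start at positions 47, 56, 116.
Fno60II cuts after base 5 of each site (before the last base), so after positions 51, 60, 120.
PstI sites (CTGCAG) start at positions 72, 81.
PstI cuts after base 5 of each site (before the last base), so after positions 76, 85.
Combined cut positions: 51, 60, 76, 85, 120.
Linear molecule, 5 cuts → 6 fragments:
  1–51 → 51 bp
  52–60 → 9 bp
  61–76 → 16 bp
  77–85 → 9 bp
  86–120 → 35 bp
  121–125 → 5 bp
Sorted largest to smallest: 51, 35, 16, 9, 9, 5 bp.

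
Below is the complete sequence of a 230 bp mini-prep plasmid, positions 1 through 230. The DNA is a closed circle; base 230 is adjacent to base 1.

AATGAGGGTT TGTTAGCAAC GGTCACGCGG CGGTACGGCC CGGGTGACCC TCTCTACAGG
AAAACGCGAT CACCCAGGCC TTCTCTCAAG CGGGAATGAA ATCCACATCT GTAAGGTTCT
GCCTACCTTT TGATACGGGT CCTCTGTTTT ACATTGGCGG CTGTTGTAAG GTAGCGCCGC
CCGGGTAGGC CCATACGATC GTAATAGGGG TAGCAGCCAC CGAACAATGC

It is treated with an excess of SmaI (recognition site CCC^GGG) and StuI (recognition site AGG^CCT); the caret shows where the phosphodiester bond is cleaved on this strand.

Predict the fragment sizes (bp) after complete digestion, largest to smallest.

104, 89, 37 bp

SmaI sites (CCCGGG) start at positions 39, 180.
SmaI cuts after base 3 of each site, so after positions 41, 182.
The StuI site (AGGCCT) starts at position 76.
StuI cuts after base 3 of each site, so after position 78.
Combined cut positions: 41, 78, 182.
Circular molecule, 3 cuts → 3 fragments:
  42–78 → 37 bp
  79–182 → 104 bp
  183–230 then 1–41 → 48 + 41 = 89 bp
Sorted largest to smallest: 104, 89, 37 bp.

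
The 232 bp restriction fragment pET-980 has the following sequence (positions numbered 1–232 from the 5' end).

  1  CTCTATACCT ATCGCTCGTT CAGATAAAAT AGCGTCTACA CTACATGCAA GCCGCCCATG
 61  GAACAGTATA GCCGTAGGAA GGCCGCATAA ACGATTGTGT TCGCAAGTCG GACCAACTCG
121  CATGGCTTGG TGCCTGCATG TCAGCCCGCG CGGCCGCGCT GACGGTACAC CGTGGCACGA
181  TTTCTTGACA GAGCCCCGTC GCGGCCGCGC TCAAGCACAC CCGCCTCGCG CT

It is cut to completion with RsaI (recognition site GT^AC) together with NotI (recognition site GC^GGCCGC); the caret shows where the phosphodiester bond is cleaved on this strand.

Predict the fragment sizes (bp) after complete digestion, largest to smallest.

151, 36, 30, 15 bp

The RsaI site (GTAC) starts at position 165.
RsaI cuts after base 2 of each site, so after position 166.
NotI sites (GCGGCCGC) start at positions 150, 201.
NotI cuts after base 2 of each site, so after positions 151, 202.
Combined cut positions: 151, 166, 202.
Linear molecule, 3 cuts → 4 fragments:
  1–151 → 151 bp
  152–166 → 15 bp
  167–202 → 36 bp
  203–232 → 30 bp
Sorted largest to smallest: 151, 36, 30, 15 bp.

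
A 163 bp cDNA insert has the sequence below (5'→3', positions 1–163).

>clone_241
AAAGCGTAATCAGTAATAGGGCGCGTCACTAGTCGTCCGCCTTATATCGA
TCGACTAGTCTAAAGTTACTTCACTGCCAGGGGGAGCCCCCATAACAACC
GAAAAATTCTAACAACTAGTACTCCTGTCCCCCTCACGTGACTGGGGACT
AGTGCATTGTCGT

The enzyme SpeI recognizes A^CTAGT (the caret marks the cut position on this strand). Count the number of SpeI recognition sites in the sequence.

ACTAGT occurs starting at positions 28, 54, 115, 148.
SpeI cuts at 4 sites.

4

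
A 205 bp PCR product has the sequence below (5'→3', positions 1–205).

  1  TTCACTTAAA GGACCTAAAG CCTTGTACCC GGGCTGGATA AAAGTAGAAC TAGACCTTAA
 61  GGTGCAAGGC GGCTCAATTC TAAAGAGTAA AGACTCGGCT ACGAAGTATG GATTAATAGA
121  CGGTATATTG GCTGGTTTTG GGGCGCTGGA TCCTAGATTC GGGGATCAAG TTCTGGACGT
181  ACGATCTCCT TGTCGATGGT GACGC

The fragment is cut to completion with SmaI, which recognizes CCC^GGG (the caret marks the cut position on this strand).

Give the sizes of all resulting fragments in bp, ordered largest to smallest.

The SmaI site (CCCGGG) starts at position 28.
SmaI cuts after base 3 of each site, so after position 30.
Linear molecule, 1 cut → 2 fragments:
  1–30 → 30 bp
  31–205 → 175 bp
Sorted largest to smallest: 175, 30 bp.

175, 30 bp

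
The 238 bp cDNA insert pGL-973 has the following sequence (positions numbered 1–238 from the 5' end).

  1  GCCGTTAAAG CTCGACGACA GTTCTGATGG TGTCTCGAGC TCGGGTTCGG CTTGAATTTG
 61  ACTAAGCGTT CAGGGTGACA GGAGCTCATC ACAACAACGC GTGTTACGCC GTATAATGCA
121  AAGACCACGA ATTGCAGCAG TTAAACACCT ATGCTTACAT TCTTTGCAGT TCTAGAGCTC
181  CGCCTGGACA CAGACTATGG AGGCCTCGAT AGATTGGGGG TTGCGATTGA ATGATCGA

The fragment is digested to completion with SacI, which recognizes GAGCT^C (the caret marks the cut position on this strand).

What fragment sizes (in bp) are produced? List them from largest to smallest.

SacI sites (GAGCTC) start at positions 37, 82, 175.
SacI cuts after base 5 of each site (before the last base), so after positions 41, 86, 179.
Linear molecule, 3 cuts → 4 fragments:
  1–41 → 41 bp
  42–86 → 45 bp
  87–179 → 93 bp
  180–238 → 59 bp
Sorted largest to smallest: 93, 59, 45, 41 bp.

93, 59, 45, 41 bp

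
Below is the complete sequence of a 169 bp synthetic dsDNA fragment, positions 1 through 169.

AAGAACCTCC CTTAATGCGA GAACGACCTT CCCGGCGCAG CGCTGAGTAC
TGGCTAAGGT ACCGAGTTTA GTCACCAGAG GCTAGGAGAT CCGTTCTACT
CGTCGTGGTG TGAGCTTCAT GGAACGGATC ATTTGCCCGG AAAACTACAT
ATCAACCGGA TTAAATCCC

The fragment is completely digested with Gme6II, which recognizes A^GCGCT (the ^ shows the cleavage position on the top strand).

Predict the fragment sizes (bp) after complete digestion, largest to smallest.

The Gme6II site (AGCGCT) starts at position 39.
Gme6II cuts after the first base of each site, so after position 39.
Linear molecule, 1 cut → 2 fragments:
  1–39 → 39 bp
  40–169 → 130 bp
Sorted largest to smallest: 130, 39 bp.

130, 39 bp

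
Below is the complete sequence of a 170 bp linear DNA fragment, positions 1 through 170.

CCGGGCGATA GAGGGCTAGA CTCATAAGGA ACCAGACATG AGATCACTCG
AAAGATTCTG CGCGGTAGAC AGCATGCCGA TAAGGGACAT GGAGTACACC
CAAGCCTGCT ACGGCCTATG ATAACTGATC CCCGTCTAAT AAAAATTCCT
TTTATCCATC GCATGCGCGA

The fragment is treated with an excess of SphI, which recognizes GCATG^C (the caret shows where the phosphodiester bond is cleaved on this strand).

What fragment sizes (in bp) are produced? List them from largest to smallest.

SphI sites (GCATGC) start at positions 72, 161.
SphI cuts after base 5 of each site (before the last base), so after positions 76, 165.
Linear molecule, 2 cuts → 3 fragments:
  1–76 → 76 bp
  77–165 → 89 bp
  166–170 → 5 bp
Sorted largest to smallest: 89, 76, 5 bp.

89, 76, 5 bp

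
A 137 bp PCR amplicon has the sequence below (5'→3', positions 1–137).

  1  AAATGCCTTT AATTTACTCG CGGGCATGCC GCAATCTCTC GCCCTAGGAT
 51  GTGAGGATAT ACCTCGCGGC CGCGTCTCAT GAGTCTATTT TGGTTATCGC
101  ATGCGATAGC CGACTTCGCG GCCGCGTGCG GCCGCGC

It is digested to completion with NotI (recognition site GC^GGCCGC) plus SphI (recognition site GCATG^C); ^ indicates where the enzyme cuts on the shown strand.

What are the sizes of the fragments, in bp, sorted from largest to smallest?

NotI sites (GCGGCCGC) start at positions 66, 118, 128.
NotI cuts after base 2 of each site, so after positions 67, 119, 129.
SphI sites (GCATGC) start at positions 24, 99.
SphI cuts after base 5 of each site (before the last base), so after positions 28, 103.
Combined cut positions: 28, 67, 103, 119, 129.
Linear molecule, 5 cuts → 6 fragments:
  1–28 → 28 bp
  29–67 → 39 bp
  68–103 → 36 bp
  104–119 → 16 bp
  120–129 → 10 bp
  130–137 → 8 bp
Sorted largest to smallest: 39, 36, 28, 16, 10, 8 bp.

39, 36, 28, 16, 10, 8 bp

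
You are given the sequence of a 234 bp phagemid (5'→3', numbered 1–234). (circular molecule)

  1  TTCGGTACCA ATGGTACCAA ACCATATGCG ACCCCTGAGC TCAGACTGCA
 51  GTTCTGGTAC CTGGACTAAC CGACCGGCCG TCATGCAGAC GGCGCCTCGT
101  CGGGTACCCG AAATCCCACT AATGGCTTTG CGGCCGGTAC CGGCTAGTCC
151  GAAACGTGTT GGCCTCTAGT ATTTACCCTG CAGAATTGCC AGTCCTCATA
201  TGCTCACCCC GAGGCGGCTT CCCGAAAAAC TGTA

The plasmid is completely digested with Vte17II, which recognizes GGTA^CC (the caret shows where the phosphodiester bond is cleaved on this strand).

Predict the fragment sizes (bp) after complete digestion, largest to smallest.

102, 47, 43, 33, 9 bp

Vte17II sites (GGTACC) start at positions 4, 13, 56, 103, 136.
Vte17II cuts after base 4 of each site, so after positions 7, 16, 59, 106, 139.
Circular molecule, 5 cuts → 5 fragments:
  8–16 → 9 bp
  17–59 → 43 bp
  60–106 → 47 bp
  107–139 → 33 bp
  140–234 then 1–7 → 95 + 7 = 102 bp
Sorted largest to smallest: 102, 47, 43, 33, 9 bp.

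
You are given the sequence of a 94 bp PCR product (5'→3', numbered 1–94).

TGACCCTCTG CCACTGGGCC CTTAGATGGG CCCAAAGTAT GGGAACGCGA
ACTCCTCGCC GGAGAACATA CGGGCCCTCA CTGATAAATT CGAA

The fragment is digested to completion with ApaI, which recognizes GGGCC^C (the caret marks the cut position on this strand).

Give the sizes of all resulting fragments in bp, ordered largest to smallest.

ApaI sites (GGGCCC) start at positions 16, 28, 72.
ApaI cuts after base 5 of each site (before the last base), so after positions 20, 32, 76.
Linear molecule, 3 cuts → 4 fragments:
  1–20 → 20 bp
  21–32 → 12 bp
  33–76 → 44 bp
  77–94 → 18 bp
Sorted largest to smallest: 44, 20, 18, 12 bp.

44, 20, 18, 12 bp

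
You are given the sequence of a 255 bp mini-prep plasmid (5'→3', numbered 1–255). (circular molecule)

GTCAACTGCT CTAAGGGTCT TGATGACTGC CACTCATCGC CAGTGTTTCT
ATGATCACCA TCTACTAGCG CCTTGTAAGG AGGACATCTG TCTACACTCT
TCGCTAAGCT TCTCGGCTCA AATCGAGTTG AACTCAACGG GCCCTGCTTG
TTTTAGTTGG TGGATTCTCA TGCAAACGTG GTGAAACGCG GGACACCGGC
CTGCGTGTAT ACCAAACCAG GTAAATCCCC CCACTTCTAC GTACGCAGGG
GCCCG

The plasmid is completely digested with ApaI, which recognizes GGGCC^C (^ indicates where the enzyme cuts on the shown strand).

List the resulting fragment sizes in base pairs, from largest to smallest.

145, 110 bp

ApaI sites (GGGCCC) start at positions 139, 249.
ApaI cuts after base 5 of each site (before the last base), so after positions 143, 253.
Circular molecule, 2 cuts → 2 fragments:
  144–253 → 110 bp
  254–255 then 1–143 → 2 + 143 = 145 bp
Sorted largest to smallest: 145, 110 bp.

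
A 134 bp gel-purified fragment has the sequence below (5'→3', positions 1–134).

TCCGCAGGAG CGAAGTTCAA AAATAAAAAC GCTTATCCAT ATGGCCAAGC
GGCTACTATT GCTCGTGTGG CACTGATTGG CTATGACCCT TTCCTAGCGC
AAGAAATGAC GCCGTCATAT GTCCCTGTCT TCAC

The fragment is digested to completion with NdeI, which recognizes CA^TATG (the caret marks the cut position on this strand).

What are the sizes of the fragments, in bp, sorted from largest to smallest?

NdeI sites (CATATG) start at positions 38, 116.
NdeI cuts after base 2 of each site, so after positions 39, 117.
Linear molecule, 2 cuts → 3 fragments:
  1–39 → 39 bp
  40–117 → 78 bp
  118–134 → 17 bp
Sorted largest to smallest: 78, 39, 17 bp.

78, 39, 17 bp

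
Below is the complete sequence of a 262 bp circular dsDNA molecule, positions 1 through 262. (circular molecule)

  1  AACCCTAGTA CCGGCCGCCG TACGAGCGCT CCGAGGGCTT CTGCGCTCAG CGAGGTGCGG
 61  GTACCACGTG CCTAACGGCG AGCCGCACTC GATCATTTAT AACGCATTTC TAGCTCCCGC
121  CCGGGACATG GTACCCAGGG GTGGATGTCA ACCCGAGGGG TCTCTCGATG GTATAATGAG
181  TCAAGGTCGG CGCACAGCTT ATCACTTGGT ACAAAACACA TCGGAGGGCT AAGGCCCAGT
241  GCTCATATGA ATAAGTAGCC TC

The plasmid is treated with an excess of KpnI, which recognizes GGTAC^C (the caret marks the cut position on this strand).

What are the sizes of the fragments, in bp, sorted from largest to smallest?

KpnI sites (GGTACC) start at positions 60, 130.
KpnI cuts after base 5 of each site (before the last base), so after positions 64, 134.
Circular molecule, 2 cuts → 2 fragments:
  65–134 → 70 bp
  135–262 then 1–64 → 128 + 64 = 192 bp
Sorted largest to smallest: 192, 70 bp.

192, 70 bp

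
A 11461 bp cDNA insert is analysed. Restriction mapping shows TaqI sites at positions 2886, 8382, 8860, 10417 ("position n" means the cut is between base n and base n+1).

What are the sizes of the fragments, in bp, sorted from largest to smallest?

5496, 2886, 1557, 1044, 478 bp

Linear molecule, 4 cuts → 5 fragments:
  2886 − 0 = 2886 bp
  8382 − 2886 = 5496 bp
  8860 − 8382 = 478 bp
  10417 − 8860 = 1557 bp
  11461 − 10417 = 1044 bp
Sorted largest to smallest: 5496, 2886, 1557, 1044, 478 bp.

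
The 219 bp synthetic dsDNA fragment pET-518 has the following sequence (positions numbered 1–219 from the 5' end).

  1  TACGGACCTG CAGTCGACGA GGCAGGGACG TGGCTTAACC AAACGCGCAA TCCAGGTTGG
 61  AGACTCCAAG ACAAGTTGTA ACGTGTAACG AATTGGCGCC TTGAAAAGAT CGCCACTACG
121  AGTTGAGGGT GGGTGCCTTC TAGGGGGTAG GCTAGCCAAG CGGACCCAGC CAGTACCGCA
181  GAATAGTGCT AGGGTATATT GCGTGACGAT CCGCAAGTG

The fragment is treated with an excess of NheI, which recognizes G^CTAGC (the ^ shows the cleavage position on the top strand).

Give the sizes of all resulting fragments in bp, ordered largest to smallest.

151, 68 bp

The NheI site (GCTAGC) starts at position 151.
NheI cuts after the first base of each site, so after position 151.
Linear molecule, 1 cut → 2 fragments:
  1–151 → 151 bp
  152–219 → 68 bp
Sorted largest to smallest: 151, 68 bp.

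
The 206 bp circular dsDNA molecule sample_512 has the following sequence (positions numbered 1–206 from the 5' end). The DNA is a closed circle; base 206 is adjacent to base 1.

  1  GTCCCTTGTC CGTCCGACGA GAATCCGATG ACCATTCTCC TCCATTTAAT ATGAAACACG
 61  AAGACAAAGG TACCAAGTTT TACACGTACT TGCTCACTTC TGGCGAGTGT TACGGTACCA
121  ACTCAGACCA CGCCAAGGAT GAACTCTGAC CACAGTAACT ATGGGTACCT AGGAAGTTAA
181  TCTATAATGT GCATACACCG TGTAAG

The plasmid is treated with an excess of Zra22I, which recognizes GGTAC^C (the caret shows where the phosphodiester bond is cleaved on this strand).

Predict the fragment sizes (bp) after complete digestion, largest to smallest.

Zra22I sites (GGTACC) start at positions 69, 114, 164.
Zra22I cuts after base 5 of each site (before the last base), so after positions 73, 118, 168.
Circular molecule, 3 cuts → 3 fragments:
  74–118 → 45 bp
  119–168 → 50 bp
  169–206 then 1–73 → 38 + 73 = 111 bp
Sorted largest to smallest: 111, 50, 45 bp.

111, 50, 45 bp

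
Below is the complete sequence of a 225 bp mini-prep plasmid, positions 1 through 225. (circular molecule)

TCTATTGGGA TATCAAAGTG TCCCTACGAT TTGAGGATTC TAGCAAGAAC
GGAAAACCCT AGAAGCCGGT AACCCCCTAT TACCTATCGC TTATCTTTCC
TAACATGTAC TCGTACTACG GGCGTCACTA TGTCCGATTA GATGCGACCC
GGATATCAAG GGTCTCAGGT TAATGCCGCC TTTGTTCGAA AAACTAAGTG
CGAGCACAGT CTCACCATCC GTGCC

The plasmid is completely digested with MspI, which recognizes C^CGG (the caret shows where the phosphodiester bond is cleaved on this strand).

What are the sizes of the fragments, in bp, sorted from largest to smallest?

142, 83 bp

MspI sites (CCGG) start at positions 66, 149.
MspI cuts after the first base of each site, so after positions 66, 149.
Circular molecule, 2 cuts → 2 fragments:
  67–149 → 83 bp
  150–225 then 1–66 → 76 + 66 = 142 bp
Sorted largest to smallest: 142, 83 bp.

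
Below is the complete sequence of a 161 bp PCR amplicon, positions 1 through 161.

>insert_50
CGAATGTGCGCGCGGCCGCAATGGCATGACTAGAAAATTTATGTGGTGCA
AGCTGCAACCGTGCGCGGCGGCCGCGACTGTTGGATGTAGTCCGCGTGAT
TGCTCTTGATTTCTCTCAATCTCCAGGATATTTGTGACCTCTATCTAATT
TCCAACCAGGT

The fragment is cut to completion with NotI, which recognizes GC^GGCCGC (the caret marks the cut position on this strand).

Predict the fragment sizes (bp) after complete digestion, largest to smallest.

92, 56, 13 bp

NotI sites (GCGGCCGC) start at positions 12, 68.
NotI cuts after base 2 of each site, so after positions 13, 69.
Linear molecule, 2 cuts → 3 fragments:
  1–13 → 13 bp
  14–69 → 56 bp
  70–161 → 92 bp
Sorted largest to smallest: 92, 56, 13 bp.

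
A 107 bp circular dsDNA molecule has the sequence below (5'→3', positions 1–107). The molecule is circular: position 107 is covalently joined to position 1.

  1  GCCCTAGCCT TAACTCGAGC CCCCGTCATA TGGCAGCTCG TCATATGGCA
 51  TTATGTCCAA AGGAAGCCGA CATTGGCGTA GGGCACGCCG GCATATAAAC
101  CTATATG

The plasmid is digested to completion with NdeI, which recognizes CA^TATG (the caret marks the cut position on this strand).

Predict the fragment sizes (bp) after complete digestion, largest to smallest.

NdeI sites (CATATG) start at positions 27, 42.
NdeI cuts after base 2 of each site, so after positions 28, 43.
Circular molecule, 2 cuts → 2 fragments:
  29–43 → 15 bp
  44–107 then 1–28 → 64 + 28 = 92 bp
Sorted largest to smallest: 92, 15 bp.

92, 15 bp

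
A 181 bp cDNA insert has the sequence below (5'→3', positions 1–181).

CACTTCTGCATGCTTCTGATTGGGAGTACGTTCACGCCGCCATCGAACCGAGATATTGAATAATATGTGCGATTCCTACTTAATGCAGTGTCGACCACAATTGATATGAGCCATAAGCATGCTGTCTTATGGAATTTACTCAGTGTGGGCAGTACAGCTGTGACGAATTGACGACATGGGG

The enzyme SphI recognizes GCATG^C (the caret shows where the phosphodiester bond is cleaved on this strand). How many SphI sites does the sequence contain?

GCATGC occurs starting at positions 8, 117.
SphI cuts at 2 sites.

2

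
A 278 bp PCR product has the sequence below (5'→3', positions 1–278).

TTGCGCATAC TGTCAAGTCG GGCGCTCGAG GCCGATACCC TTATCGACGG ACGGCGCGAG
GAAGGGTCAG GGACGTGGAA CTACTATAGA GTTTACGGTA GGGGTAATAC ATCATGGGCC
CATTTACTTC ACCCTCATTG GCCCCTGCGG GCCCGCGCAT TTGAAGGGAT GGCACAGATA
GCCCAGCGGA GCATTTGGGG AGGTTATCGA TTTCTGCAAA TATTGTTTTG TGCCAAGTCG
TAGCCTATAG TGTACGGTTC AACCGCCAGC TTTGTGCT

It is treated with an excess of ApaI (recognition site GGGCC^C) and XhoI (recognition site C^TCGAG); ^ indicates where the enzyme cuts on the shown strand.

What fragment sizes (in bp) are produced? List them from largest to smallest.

125, 95, 33, 25 bp

ApaI sites (GGGCCC) start at positions 116, 149.
ApaI cuts after base 5 of each site (before the last base), so after positions 120, 153.
The XhoI site (CTCGAG) starts at position 25.
XhoI cuts after the first base of each site, so after position 25.
Combined cut positions: 25, 120, 153.
Linear molecule, 3 cuts → 4 fragments:
  1–25 → 25 bp
  26–120 → 95 bp
  121–153 → 33 bp
  154–278 → 125 bp
Sorted largest to smallest: 125, 95, 33, 25 bp.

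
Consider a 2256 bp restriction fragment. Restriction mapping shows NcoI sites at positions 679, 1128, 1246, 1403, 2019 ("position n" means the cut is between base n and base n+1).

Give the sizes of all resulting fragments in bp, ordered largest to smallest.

Linear molecule, 5 cuts → 6 fragments:
  679 − 0 = 679 bp
  1128 − 679 = 449 bp
  1246 − 1128 = 118 bp
  1403 − 1246 = 157 bp
  2019 − 1403 = 616 bp
  2256 − 2019 = 237 bp
Sorted largest to smallest: 679, 616, 449, 237, 157, 118 bp.

679, 616, 449, 237, 157, 118 bp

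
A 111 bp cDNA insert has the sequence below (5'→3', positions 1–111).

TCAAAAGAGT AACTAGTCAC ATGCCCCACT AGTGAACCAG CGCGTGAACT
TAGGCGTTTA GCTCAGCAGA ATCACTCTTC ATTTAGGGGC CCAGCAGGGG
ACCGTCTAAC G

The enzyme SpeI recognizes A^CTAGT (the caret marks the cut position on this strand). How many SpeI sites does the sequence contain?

ACTAGT occurs starting at positions 12, 28.
SpeI cuts at 2 sites.

2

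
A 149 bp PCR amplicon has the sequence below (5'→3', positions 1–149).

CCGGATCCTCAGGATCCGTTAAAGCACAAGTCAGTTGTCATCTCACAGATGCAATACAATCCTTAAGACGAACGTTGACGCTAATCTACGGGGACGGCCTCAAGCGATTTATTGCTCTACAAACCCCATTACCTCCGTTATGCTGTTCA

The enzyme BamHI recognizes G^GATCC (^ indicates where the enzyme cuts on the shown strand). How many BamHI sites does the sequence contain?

GGATCC occurs starting at positions 3, 12.
BamHI cuts at 2 sites.

2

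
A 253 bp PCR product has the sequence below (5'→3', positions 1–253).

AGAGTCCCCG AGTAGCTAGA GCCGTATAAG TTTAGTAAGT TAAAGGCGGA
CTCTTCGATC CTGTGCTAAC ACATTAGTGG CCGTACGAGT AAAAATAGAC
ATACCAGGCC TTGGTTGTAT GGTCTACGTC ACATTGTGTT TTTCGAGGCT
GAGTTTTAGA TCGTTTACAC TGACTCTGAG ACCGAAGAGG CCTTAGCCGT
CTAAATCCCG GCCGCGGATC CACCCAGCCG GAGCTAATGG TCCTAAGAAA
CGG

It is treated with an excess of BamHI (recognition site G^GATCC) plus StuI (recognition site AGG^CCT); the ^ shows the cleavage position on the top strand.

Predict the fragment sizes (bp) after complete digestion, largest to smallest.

The BamHI site (GGATCC) starts at position 216.
BamHI cuts after the first base of each site, so after position 216.
StuI sites (AGGCCT) start at positions 106, 188.
StuI cuts after base 3 of each site, so after positions 108, 190.
Combined cut positions: 108, 190, 216.
Linear molecule, 3 cuts → 4 fragments:
  1–108 → 108 bp
  109–190 → 82 bp
  191–216 → 26 bp
  217–253 → 37 bp
Sorted largest to smallest: 108, 82, 37, 26 bp.

108, 82, 37, 26 bp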